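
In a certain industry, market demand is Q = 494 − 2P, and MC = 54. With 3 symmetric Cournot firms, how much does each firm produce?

q_i = 96.5

Inverting demand: P = 247 − 0.5Q.
With 3 symmetric Cournot firms, each firm's FOC gives 247 − 2q = 54, so q = 96.5, Q = 3·96.5 = 289.5, and P = 102.25.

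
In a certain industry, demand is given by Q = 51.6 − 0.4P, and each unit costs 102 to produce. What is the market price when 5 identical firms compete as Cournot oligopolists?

P = 106.5

Inverting demand: P = 129 − 2.5Q.
In a 5-firm Cournot equilibrium, symmetry and the first-order condition give q = (129 − 102)/(15) = 1.8. So Q = 9 and P = 106.5.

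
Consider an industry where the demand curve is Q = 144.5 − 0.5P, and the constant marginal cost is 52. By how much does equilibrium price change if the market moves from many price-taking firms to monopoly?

Equilibrium price rises by 118.5

Inverting demand: P = 289 − 2Q.
Competitive firms price at marginal cost: P = 52, giving Q = 118.5.
Monopoly sets MR = MC: 289 − 4Q = 52 ⇒ Q = 59.25, P = 289 − 2·59.25 = 170.5.
Change in equilibrium price: 170.5 − 52 = 118.5.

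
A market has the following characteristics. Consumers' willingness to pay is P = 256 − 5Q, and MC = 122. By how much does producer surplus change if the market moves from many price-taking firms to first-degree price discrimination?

Perfect competition: P = MC = 122, so 256 − 5Q = 122 and Q = 26.8.
PS = (122 − 122)·26.8 = 0.
With perfect price discrimination, output is the efficient level Q = 26.8 (where demand meets MC), but every buyer pays their willingness to pay: CS = 0 and PS = total surplus.
PS = ½·(256 − 122)·26.8 = 1795.6.
Change in producer surplus: 1795.6 − 0 = 1795.6.

PS rises by 1795.6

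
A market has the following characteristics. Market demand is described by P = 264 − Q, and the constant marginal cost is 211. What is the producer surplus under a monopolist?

PS = 702.25

A monopolist chooses Q where MR = MC. MR = 264 − 2Q; setting this equal to 211 gives Q = 26.5 and P = 237.5.
PS = (237.5 − 211)·26.5 = 702.25.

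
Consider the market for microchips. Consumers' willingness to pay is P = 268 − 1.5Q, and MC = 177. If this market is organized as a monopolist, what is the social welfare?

A monopolist chooses Q where MR = MC. MR = 268 − 3Q; setting this equal to 177 gives Q = 91/3 and P = 222.5.
CS = ½·(268 − 222.5)·91/3 = 8281/12; PS = (222.5 − 177)·91/3 = 8281/6; TS = 2070.25.

TS = 2070.25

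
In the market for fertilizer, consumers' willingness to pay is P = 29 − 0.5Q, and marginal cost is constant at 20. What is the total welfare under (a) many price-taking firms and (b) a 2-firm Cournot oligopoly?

Competition: TS = 81; Cournot: TS = 72

Under competition P = MC = 20, so Q = (29 − 20)/0.5 = 18.
CS = ½·(29 − 20)·18 = 81; PS = (20 − 20)·18 = 0; TS = 81.
Cournot with 2 identical firms: the symmetric best-response condition is 29 − 1.5q = 20. Each firm produces q = 6, total output Q = 12, price P = 23.
CS = ½·(29 − 23)·12 = 36; PS = (23 − 20)·12 = 36; TS = 72.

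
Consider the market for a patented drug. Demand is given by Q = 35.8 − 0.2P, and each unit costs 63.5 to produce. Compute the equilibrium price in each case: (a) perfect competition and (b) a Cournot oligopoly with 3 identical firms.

Competition: P = 63.5; Cournot: P = 92.375

Inverting demand: P = 179 − 5Q.
Competitive firms price at marginal cost: P = 63.5, giving Q = 23.1.
In a 3-firm Cournot equilibrium, symmetry and the first-order condition give q = (179 − 63.5)/(20) = 5.775. So Q = 17.325 and P = 92.375.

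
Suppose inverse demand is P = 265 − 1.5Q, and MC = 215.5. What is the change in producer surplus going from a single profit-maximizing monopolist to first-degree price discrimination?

A monopolist chooses Q where MR = MC. MR = 265 − 3Q; setting this equal to 215.5 gives Q = 16.5 and P = 240.25.
PS = (240.25 − 215.5)·16.5 = 408.375.
With perfect price discrimination, output is the efficient level Q = 33 (where demand meets MC), but every buyer pays their willingness to pay: CS = 0 and PS = total surplus.
PS = ½·(265 − 215.5)·33 = 816.75.
Change in producer surplus: 816.75 − 408.375 = 408.375.

Producer surplus rises by 408.375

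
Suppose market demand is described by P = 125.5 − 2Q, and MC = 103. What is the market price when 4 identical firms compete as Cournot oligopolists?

With 4 symmetric Cournot firms, each firm's FOC gives 125.5 − 10q = 103, so q = 2.25, Q = 4·2.25 = 9, and P = 107.5.

P = 107.5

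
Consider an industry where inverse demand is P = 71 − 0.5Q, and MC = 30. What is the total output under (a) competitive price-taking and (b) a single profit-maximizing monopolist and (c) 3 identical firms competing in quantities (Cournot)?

Competition: Q = 82; Monopoly: Q = 41; Cournot: Q = 61.5

Perfect competition: P = MC = 30, so 71 − 0.5Q = 30 and Q = 82.
Monopoly sets MR = MC: 71 − Q = 30 ⇒ Q = 41, P = 71 − 0.5·41 = 50.5.
Cournot with 3 identical firms: the symmetric best-response condition is 71 − 2q = 30. Each firm produces q = 20.5, total output Q = 61.5, price P = 40.25.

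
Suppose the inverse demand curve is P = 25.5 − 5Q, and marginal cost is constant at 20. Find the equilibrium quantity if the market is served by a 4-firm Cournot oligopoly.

Cournot with 4 identical firms: the symmetric best-response condition is 25.5 − 25q = 20. Each firm produces q = 0.22, total output Q = 0.88, price P = 21.1.

Q = 0.88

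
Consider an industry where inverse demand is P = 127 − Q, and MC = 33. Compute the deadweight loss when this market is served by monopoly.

DWL = 1104.5

Under competition P = MC = 33, so Q = (127 − 33)/1 = 94.
Monopoly sets MR = MC: 127 − 2Q = 33 ⇒ Q = 47, P = 127 − 47 = 80.
DWL is the triangle between Q = 47 and Q = 94: ½·(94 − 47)·(80 − 33) = 1104.5.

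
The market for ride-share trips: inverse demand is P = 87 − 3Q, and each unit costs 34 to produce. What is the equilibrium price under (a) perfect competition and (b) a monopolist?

Competitive firms price at marginal cost: P = 34, giving Q = 53/3.
A monopolist chooses Q where MR = MC. MR = 87 − 6Q; setting this equal to 34 gives Q = 53/6 and P = 60.5.

Competition: P = 34; Monopoly: P = 60.5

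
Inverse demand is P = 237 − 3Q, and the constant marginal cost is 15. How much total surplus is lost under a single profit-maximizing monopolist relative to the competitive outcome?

DWL = 2053.5

Perfect competition: P = MC = 15, so 237 − 3Q = 15 and Q = 74.
A monopolist chooses Q where MR = MC. MR = 237 − 6Q; setting this equal to 15 gives Q = 37 and P = 126.
DWL is the triangle between Q = 37 and Q = 74: ½·(74 − 37)·(126 − 15) = 2053.5.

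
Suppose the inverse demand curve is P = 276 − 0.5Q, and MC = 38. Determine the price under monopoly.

Monopoly sets MR = MC: 276 − Q = 38 ⇒ Q = 238, P = 276 − 0.5·238 = 157.

P = 157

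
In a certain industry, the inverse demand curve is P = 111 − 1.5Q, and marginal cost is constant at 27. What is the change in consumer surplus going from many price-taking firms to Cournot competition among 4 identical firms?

CS falls by 846.72

Under competition P = MC = 27, so Q = (111 − 27)/1.5 = 56.
CS = ½·(111 − 27)·56 = 2352.
In a 4-firm Cournot equilibrium, symmetry and the first-order condition give q = (111 − 27)/(7.5) = 11.2. So Q = 44.8 and P = 43.8.
CS = ½·(111 − 43.8)·44.8 = 1505.28.
Change in consumer surplus: 1505.28 − 2352 = −846.72.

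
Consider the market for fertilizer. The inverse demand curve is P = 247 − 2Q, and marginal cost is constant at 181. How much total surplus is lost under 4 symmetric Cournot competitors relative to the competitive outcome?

Perfect competition: P = MC = 181, so 247 − 2Q = 181 and Q = 33.
Cournot with 4 identical firms: the symmetric best-response condition is 247 − 10q = 181. Each firm produces q = 6.6, total output Q = 26.4, price P = 194.2.
DWL is the triangle between Q = 26.4 and Q = 33: ½·(33 − 26.4)·(194.2 − 181) = 43.56.

DWL = 43.56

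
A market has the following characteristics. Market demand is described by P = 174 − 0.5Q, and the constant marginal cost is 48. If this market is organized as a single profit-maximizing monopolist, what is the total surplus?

TS = 11907

A monopolist chooses Q where MR = MC. MR = 174 − Q; setting this equal to 48 gives Q = 126 and P = 111.
CS = ½·(174 − 111)·126 = 3969; PS = (111 − 48)·126 = 7938; TS = 11907.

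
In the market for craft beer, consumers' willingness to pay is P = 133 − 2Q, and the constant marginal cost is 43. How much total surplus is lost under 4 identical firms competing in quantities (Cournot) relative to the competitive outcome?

Under competition P = MC = 43, so Q = (133 − 43)/2 = 45.
With 4 symmetric Cournot firms, each firm's FOC gives 133 − 10q = 43, so q = 9, Q = 4·9 = 36, and P = 61.
DWL is the triangle between Q = 36 and Q = 45: ½·(45 − 36)·(61 − 43) = 81.

DWL = 81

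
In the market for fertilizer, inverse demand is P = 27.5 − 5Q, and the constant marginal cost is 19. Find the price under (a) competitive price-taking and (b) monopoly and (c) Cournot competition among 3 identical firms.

Competition: P = 19; Monopoly: P = 23.25; Cournot: P = 21.125

Perfect competition: P = MC = 19, so 27.5 − 5Q = 19 and Q = 1.7.
Monopoly sets MR = MC: 27.5 − 10Q = 19 ⇒ Q = 0.85, P = 27.5 − 5·0.85 = 23.25.
With 3 symmetric Cournot firms, each firm's FOC gives 27.5 − 20q = 19, so q = 0.425, Q = 3·0.425 = 1.275, and P = 21.125.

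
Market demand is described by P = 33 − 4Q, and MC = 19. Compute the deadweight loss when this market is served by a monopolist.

DWL = 6.125

Under competition P = MC = 19, so Q = (33 − 19)/4 = 3.5.
The monopolist equates marginal revenue to marginal cost: 33 − 8Q = 19, so Q = 1.75. From demand, P = 26.
DWL is the triangle between Q = 1.75 and Q = 3.5: ½·(3.5 − 1.75)·(26 − 19) = 6.125.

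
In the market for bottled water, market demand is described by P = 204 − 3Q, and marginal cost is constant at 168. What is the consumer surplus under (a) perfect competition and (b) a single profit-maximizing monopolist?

Under competition P = MC = 168, so Q = (204 − 168)/3 = 12.
CS = ½·(204 − 168)·12 = 216.
Monopoly sets MR = MC: 204 − 6Q = 168 ⇒ Q = 6, P = 204 − 3·6 = 186.
CS = ½·(204 − 186)·6 = 54.

Competition: CS = 216; Monopoly: CS = 54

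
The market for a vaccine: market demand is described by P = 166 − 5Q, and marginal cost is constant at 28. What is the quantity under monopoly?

Monopoly sets MR = MC: 166 − 10Q = 28 ⇒ Q = 13.8, P = 166 − 5·13.8 = 97.

Q = 13.8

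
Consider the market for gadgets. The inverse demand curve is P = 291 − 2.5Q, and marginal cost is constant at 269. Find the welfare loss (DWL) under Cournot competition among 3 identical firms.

DWL = 6.05

Perfect competition: P = MC = 269, so 291 − 2.5Q = 269 and Q = 8.8.
In a 3-firm Cournot equilibrium, symmetry and the first-order condition give q = (291 − 269)/(10) = 2.2. So Q = 6.6 and P = 274.5.
DWL is the triangle between Q = 6.6 and Q = 8.8: ½·(8.8 − 6.6)·(274.5 − 269) = 6.05.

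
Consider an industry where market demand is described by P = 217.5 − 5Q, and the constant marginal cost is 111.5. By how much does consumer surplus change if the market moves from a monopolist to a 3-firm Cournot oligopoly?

CS rises by 351.125

A monopolist chooses Q where MR = MC. MR = 217.5 − 10Q; setting this equal to 111.5 gives Q = 10.6 and P = 164.5.
CS = ½·(217.5 − 164.5)·10.6 = 280.9.
Cournot with 3 identical firms: the symmetric best-response condition is 217.5 − 20q = 111.5. Each firm produces q = 5.3, total output Q = 15.9, price P = 138.
CS = ½·(217.5 − 138)·15.9 = 632.025.
Change in consumer surplus: 632.025 − 280.9 = 351.125.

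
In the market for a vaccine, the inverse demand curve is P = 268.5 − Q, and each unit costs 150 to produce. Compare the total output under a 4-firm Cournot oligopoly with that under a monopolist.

In a 4-firm Cournot equilibrium, symmetry and the first-order condition give q = (268.5 − 150)/(5) = 23.7. So Q = 94.8 and P = 173.7.
The monopolist equates marginal revenue to marginal cost: 268.5 − 2Q = 150, so Q = 59.25. From demand, P = 209.25.

Cournot: Q = 94.8; Monopoly: Q = 59.25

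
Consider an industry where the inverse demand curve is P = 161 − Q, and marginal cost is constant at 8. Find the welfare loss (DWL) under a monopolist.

DWL = 2926.125

Perfect competition: P = MC = 8, so 161 − Q = 8 and Q = 153.
A monopolist chooses Q where MR = MC. MR = 161 − 2Q; setting this equal to 8 gives Q = 76.5 and P = 84.5.
DWL is the triangle between Q = 76.5 and Q = 153: ½·(153 − 76.5)·(84.5 − 8) = 2926.125.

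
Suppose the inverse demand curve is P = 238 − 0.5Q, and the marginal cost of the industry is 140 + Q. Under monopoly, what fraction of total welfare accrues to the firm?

PS/TS = 0.8

Monopoly sets MR = MC: 238 − Q = 140 + Q ⇒ Q = 49, P = 238 − 0.5·49 = 213.5.
CS = ½·(238 − 213.5)·49 = 600.25.
PS = P·Q − VC(Q) = 213.5·49 − (140·49 + ½·1·49²) = 2401.
Share captured = PS/TS = 2401/3001.25 = 0.8.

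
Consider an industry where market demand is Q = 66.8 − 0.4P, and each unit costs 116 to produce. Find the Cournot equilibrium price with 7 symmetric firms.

Inverting demand: P = 167 − 2.5Q.
With 7 symmetric Cournot firms, each firm's FOC gives 167 − 20q = 116, so q = 2.55, Q = 7·2.55 = 17.85, and P = 122.375.

P = 122.375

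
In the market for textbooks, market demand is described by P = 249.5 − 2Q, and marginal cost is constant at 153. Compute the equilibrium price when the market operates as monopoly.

Monopoly sets MR = MC: 249.5 − 4Q = 153 ⇒ Q = 24.125, P = 249.5 − 2·24.125 = 201.25.

P = 201.25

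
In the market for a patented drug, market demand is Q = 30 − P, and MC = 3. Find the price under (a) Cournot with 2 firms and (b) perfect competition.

Inverting demand: P = 30 − Q.
Cournot with 2 identical firms: the symmetric best-response condition is 30 − 3q = 3. Each firm produces q = 9, total output Q = 18, price P = 12.
Competitive firms price at marginal cost: P = 3, giving Q = 27.

Cournot: P = 12; Competition: P = 3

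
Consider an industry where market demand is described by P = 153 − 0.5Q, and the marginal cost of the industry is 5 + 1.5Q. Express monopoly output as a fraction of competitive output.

Q_m/Q_c = 0.8

The monopolist equates marginal revenue to marginal cost: 153 − Q = 5 + 1.5Q, so Q = 59.2. From demand, P = 123.4.
Under competition P = MC: 153 − 0.5Q = 5 + 1.5Q ⇒ Q = 74, P = 116.
Ratio Q_m/Q_c = 59.2/74 = 0.8.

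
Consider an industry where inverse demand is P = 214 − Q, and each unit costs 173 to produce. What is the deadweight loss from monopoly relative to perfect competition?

DWL = 210.125

Competitive firms price at marginal cost: P = 173, giving Q = 41.
The monopolist equates marginal revenue to marginal cost: 214 − 2Q = 173, so Q = 20.5. From demand, P = 193.5.
DWL is the triangle between Q = 20.5 and Q = 41: ½·(41 − 20.5)·(193.5 − 173) = 210.125.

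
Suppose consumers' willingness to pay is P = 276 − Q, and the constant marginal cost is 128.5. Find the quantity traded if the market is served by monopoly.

Q = 73.75

Monopoly sets MR = MC: 276 − 2Q = 128.5 ⇒ Q = 73.75, P = 276 − 73.75 = 202.25.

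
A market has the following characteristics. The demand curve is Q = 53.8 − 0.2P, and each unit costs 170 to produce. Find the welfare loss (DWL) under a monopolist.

Inverting demand: P = 269 − 5Q.
Competitive firms price at marginal cost: P = 170, giving Q = 19.8.
The monopolist equates marginal revenue to marginal cost: 269 − 10Q = 170, so Q = 9.9. From demand, P = 219.5.
DWL is the triangle between Q = 9.9 and Q = 19.8: ½·(19.8 − 9.9)·(219.5 − 170) = 245.025.

DWL = 245.025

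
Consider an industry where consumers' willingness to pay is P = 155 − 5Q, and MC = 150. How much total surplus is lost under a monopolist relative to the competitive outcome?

DWL = 0.625

Competitive firms price at marginal cost: P = 150, giving Q = 1.
Monopoly sets MR = MC: 155 − 10Q = 150 ⇒ Q = 0.5, P = 155 − 5·0.5 = 152.5.
DWL is the triangle between Q = 0.5 and Q = 1: ½·(1 − 0.5)·(152.5 − 150) = 0.625.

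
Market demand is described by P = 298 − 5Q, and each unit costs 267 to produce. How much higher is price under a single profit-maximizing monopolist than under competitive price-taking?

Price rises by 15.5

Under competition P = MC = 267, so Q = (298 − 267)/5 = 6.2.
A monopolist chooses Q where MR = MC. MR = 298 − 10Q; setting this equal to 267 gives Q = 3.1 and P = 282.5.
Change in price: 282.5 − 267 = 15.5.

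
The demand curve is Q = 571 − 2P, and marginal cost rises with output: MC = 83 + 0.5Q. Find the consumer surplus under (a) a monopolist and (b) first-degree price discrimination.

Inverting demand: P = 285.5 − 0.5Q.
Monopoly sets MR = MC: 285.5 − Q = 83 + 0.5Q ⇒ Q = 135, P = 285.5 − 0.5·135 = 218.
CS = ½·(285.5 − 218)·135 = 4556.25.
With perfect price discrimination, output is the efficient level Q = 202.5 (where demand meets MC), but every buyer pays their willingness to pay: CS = 0 and PS = total surplus.
CS = 0.

Monopoly: CS = 4556.25; Perfect PD: CS = 0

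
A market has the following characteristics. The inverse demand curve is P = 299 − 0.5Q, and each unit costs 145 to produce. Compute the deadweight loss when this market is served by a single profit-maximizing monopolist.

DWL = 5929

Under competition P = MC = 145, so Q = (299 − 145)/0.5 = 308.
Monopoly sets MR = MC: 299 − Q = 145 ⇒ Q = 154, P = 299 − 0.5·154 = 222.
DWL is the triangle between Q = 154 and Q = 308: ½·(308 − 154)·(222 − 145) = 5929.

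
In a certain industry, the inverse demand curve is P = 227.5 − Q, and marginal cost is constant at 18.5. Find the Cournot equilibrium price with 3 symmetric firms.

P = 70.75

In a 3-firm Cournot equilibrium, symmetry and the first-order condition give q = (227.5 − 18.5)/(4) = 52.25. So Q = 156.75 and P = 70.75.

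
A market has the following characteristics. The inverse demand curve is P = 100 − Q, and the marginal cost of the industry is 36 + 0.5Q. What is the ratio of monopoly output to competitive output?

A monopolist chooses Q where MR = MC. MR = 100 − 2Q; setting this equal to 36 + 0.5Q gives Q = 25.6 and P = 74.4.
Under competition P = MC: 100 − Q = 36 + 0.5Q ⇒ Q = 128/3, P = 172/3.
Ratio Q_m/Q_c = 25.6/(128/3) = 0.6.

Q_m/Q_c = 0.6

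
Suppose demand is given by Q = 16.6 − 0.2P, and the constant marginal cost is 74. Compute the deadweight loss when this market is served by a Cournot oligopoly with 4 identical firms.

DWL = 0.324

Inverting demand: P = 83 − 5Q.
Under competition P = MC = 74, so Q = (83 − 74)/5 = 1.8.
In a 4-firm Cournot equilibrium, symmetry and the first-order condition give q = (83 − 74)/(25) = 0.36. So Q = 1.44 and P = 75.8.
DWL is the triangle between Q = 1.44 and Q = 1.8: ½·(1.8 − 1.44)·(75.8 − 74) = 0.324.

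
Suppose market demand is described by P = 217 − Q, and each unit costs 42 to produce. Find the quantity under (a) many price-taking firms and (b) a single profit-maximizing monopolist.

Competition: Q = 175; Monopoly: Q = 87.5

Perfect competition: P = MC = 42, so 217 − Q = 42 and Q = 175.
A monopolist chooses Q where MR = MC. MR = 217 − 2Q; setting this equal to 42 gives Q = 87.5 and P = 129.5.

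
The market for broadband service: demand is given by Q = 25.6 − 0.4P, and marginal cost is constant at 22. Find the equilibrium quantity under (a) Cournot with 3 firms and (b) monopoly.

Inverting demand: P = 64 − 2.5Q.
With 3 symmetric Cournot firms, each firm's FOC gives 64 − 10q = 22, so q = 4.2, Q = 3·4.2 = 12.6, and P = 32.5.
Monopoly sets MR = MC: 64 − 5Q = 22 ⇒ Q = 8.4, P = 64 − 2.5·8.4 = 43.

Cournot: Q = 12.6; Monopoly: Q = 8.4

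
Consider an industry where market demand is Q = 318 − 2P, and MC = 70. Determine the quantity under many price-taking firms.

Inverting demand: P = 159 − 0.5Q.
Under competition P = MC = 70, so Q = (159 − 70)/0.5 = 178.

Q = 178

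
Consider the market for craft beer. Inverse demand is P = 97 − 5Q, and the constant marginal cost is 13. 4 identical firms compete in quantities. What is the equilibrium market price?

P = 29.8

Cournot with 4 identical firms: the symmetric best-response condition is 97 − 25q = 13. Each firm produces q = 3.36, total output Q = 13.44, price P = 29.8.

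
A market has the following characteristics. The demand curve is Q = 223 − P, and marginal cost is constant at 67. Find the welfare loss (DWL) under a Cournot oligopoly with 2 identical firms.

Inverting demand: P = 223 − Q.
Perfect competition: P = MC = 67, so 223 − Q = 67 and Q = 156.
With 2 symmetric Cournot firms, each firm's FOC gives 223 − 3q = 67, so q = 52, Q = 2·52 = 104, and P = 119.
DWL is the triangle between Q = 104 and Q = 156: ½·(156 − 104)·(119 − 67) = 1352.

DWL = 1352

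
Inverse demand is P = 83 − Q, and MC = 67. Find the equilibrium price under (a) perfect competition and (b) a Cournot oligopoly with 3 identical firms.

Competition: P = 67; Cournot: P = 71

Under competition P = MC = 67, so Q = (83 − 67)/1 = 16.
With 3 symmetric Cournot firms, each firm's FOC gives 83 − 4q = 67, so q = 4, Q = 3·4 = 12, and P = 71.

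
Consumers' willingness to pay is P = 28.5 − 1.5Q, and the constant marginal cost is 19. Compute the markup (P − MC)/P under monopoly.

Lerner index = 0.2

Monopoly sets MR = MC: 28.5 − 3Q = 19 ⇒ Q = 19/6, P = 28.5 − 1.5·19/6 = 23.75.
Lerner index = (P − MC)/P = (23.75 − 19)/23.75 = 0.2.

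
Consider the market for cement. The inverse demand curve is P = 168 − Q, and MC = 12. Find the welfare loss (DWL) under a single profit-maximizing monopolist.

Under competition P = MC = 12, so Q = (168 − 12)/1 = 156.
Monopoly sets MR = MC: 168 − 2Q = 12 ⇒ Q = 78, P = 168 − 78 = 90.
DWL is the triangle between Q = 78 and Q = 156: ½·(156 − 78)·(90 − 12) = 3042.

DWL = 3042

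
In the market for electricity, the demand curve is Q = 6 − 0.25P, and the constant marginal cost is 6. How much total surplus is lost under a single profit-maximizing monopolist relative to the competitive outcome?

DWL = 10.125

Inverting demand: P = 24 − 4Q.
Competitive firms price at marginal cost: P = 6, giving Q = 4.5.
A monopolist chooses Q where MR = MC. MR = 24 − 8Q; setting this equal to 6 gives Q = 2.25 and P = 15.
DWL is the triangle between Q = 2.25 and Q = 4.5: ½·(4.5 − 2.25)·(15 − 6) = 10.125.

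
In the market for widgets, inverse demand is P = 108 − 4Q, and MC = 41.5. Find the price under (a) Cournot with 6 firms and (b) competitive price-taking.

With 6 symmetric Cournot firms, each firm's FOC gives 108 − 28q = 41.5, so q = 2.375, Q = 6·2.375 = 14.25, and P = 51.
Competitive firms price at marginal cost: P = 41.5, giving Q = 16.625.

Cournot: P = 51; Competition: P = 41.5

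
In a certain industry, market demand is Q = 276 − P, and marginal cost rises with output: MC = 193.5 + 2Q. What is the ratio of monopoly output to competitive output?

Inverting demand: P = 276 − Q.
A monopolist chooses Q where MR = MC. MR = 276 − 2Q; setting this equal to 193.5 + 2Q gives Q = 20.625 and P = 255.375.
Under competition P = MC: 276 − Q = 193.5 + 2Q ⇒ Q = 27.5, P = 248.5.
Ratio Q_m/Q_c = 20.625/27.5 = 0.75.

Q_m/Q_c = 0.75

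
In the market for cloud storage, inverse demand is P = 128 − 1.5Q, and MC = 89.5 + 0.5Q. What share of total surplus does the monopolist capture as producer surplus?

Monopoly sets MR = MC: 128 − 3Q = 89.5 + 0.5Q ⇒ Q = 11, P = 128 − 1.5·11 = 111.5.
CS = ½·(128 − 111.5)·11 = 90.75.
PS = P·Q − VC(Q) = 111.5·11 − (89.5·11 + ½·0.5·11²) = 211.75.
Share captured = PS/TS = 211.75/302.5 = 0.7.

PS/TS = 0.7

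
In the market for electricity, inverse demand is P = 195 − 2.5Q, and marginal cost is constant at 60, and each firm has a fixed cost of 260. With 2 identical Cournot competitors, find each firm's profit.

In a 2-firm Cournot equilibrium, symmetry and the first-order condition give q = (195 − 60)/(7.5) = 18. So Q = 36 and P = 105.
Each firm's profit = (105 − 60)·18 − 260 = 550.

π_i = 550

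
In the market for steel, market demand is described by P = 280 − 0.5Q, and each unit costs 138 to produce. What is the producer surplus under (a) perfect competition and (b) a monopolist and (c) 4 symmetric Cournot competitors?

Competition: PS = 0; Monopoly: PS = 10082; Cournot: PS = 6452.48

Competitive firms price at marginal cost: P = 138, giving Q = 284.
PS = (138 − 138)·284 = 0.
Monopoly sets MR = MC: 280 − Q = 138 ⇒ Q = 142, P = 280 − 0.5·142 = 209.
PS = (209 − 138)·142 = 10082.
Cournot with 4 identical firms: the symmetric best-response condition is 280 − 2.5q = 138. Each firm produces q = 56.8, total output Q = 227.2, price P = 166.4.
PS = (166.4 − 138)·227.2 = 6452.48.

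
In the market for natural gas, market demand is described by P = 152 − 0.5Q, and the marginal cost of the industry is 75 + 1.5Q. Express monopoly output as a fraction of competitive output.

Q_m/Q_c = 0.8

The monopolist equates marginal revenue to marginal cost: 152 − Q = 75 + 1.5Q, so Q = 30.8. From demand, P = 136.6.
Under competition P = MC: 152 − 0.5Q = 75 + 1.5Q ⇒ Q = 38.5, P = 132.75.
Ratio Q_m/Q_c = 30.8/38.5 = 0.8.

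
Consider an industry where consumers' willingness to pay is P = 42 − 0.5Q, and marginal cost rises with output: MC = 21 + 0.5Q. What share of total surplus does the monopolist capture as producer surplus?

The monopolist equates marginal revenue to marginal cost: 42 − Q = 21 + 0.5Q, so Q = 14. From demand, P = 35.
CS = ½·(42 − 35)·14 = 49.
PS = P·Q − VC(Q) = 35·14 − (21·14 + ½·0.5·14²) = 147.
Share captured = PS/TS = 147/196 = 0.75.

PS/TS = 0.75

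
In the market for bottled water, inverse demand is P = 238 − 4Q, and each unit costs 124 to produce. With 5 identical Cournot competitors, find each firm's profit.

In a 5-firm Cournot equilibrium, symmetry and the first-order condition give q = (238 − 124)/(24) = 4.75. So Q = 23.75 and P = 143.
Each firm's profit = (143 − 124)·4.75 = 90.25.

π_i = 90.25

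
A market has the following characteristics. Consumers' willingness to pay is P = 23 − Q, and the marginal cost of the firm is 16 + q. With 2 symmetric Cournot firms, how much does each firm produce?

q_i = 1.75

With 2 symmetric Cournot firms, each firm's FOC gives 23 − 3q = 16 + q, so q = 1.75, Q = 2·1.75 = 3.5, and P = 19.5.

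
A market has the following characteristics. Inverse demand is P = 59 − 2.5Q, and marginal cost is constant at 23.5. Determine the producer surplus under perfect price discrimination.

Under first-degree price discrimination the firm charges each unit its demand price and produces up to where P = MC, i.e. Q = 14.2. Consumer surplus is zero; producer surplus equals total surplus.
PS = ½·(59 − 23.5)·14.2 = 252.05.

PS = 252.05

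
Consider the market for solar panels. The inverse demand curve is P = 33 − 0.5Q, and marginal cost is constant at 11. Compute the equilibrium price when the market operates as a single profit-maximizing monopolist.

Monopoly sets MR = MC: 33 − Q = 11 ⇒ Q = 22, P = 33 − 0.5·22 = 22.

P = 22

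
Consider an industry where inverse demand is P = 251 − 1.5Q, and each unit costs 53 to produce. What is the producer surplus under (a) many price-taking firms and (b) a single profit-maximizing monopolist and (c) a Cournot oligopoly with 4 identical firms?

Competitive firms price at marginal cost: P = 53, giving Q = 132.
PS = (53 − 53)·132 = 0.
Monopoly sets MR = MC: 251 − 3Q = 53 ⇒ Q = 66, P = 251 − 1.5·66 = 152.
PS = (152 − 53)·66 = 6534.
Cournot with 4 identical firms: the symmetric best-response condition is 251 − 7.5q = 53. Each firm produces q = 26.4, total output Q = 105.6, price P = 92.6.
PS = (92.6 − 53)·105.6 = 4181.76.

Competition: PS = 0; Monopoly: PS = 6534; Cournot: PS = 4181.76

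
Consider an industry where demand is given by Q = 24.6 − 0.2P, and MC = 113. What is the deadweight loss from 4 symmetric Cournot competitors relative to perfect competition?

Inverting demand: P = 123 − 5Q.
Under competition P = MC = 113, so Q = (123 − 113)/5 = 2.
With 4 symmetric Cournot firms, each firm's FOC gives 123 − 25q = 113, so q = 0.4, Q = 4·0.4 = 1.6, and P = 115.
DWL is the triangle between Q = 1.6 and Q = 2: ½·(2 − 1.6)·(115 − 113) = 0.4.

DWL = 0.4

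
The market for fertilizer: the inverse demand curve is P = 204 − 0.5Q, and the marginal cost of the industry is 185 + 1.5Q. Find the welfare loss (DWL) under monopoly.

Under competition P = MC: 204 − 0.5Q = 185 + 1.5Q ⇒ Q = 9.5, P = 199.25.
Monopoly sets MR = MC: 204 − Q = 185 + 1.5Q ⇒ Q = 7.6, P = 204 − 0.5·7.6 = 200.2.
CS = ½·(204 − 199.25)·9.5 = 361/16; PS = (199.25·9.5 − 185·9.5 − ½·1.5·9.5²) = 1083/16; TS = 90.25.
CS = ½·(204 − 200.2)·7.6 = 14.44; PS = (200.2·7.6 − 185·7.6 − ½·1.5·7.6²) = 72.2; TS = 86.64.
DWL = 90.25 − 86.64 = 3.61.

DWL = 3.61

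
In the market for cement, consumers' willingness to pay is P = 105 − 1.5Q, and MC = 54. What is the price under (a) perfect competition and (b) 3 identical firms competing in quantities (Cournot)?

Perfect competition: P = MC = 54, so 105 − 1.5Q = 54 and Q = 34.
Cournot with 3 identical firms: the symmetric best-response condition is 105 − 6q = 54. Each firm produces q = 8.5, total output Q = 25.5, price P = 66.75.

Competition: P = 54; Cournot: P = 66.75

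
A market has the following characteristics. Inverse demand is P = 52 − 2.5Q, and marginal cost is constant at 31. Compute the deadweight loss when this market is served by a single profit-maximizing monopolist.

DWL = 22.05

Perfect competition: P = MC = 31, so 52 − 2.5Q = 31 and Q = 8.4.
Monopoly sets MR = MC: 52 − 5Q = 31 ⇒ Q = 4.2, P = 52 − 2.5·4.2 = 41.5.
DWL is the triangle between Q = 4.2 and Q = 8.4: ½·(8.4 − 4.2)·(41.5 − 31) = 22.05.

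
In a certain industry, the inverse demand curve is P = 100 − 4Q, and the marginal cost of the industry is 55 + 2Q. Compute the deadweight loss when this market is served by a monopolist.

Under competition P = MC: 100 − 4Q = 55 + 2Q ⇒ Q = 7.5, P = 70.
Monopoly sets MR = MC: 100 − 8Q = 55 + 2Q ⇒ Q = 4.5, P = 100 − 4·4.5 = 82.
CS = ½·(100 − 70)·7.5 = 112.5; PS = (70·7.5 − 55·7.5 − ½·2·7.5²) = 56.25; TS = 168.75.
CS = ½·(100 − 82)·4.5 = 40.5; PS = (82·4.5 − 55·4.5 − ½·2·4.5²) = 101.25; TS = 141.75.
DWL = 168.75 − 141.75 = 27.

DWL = 27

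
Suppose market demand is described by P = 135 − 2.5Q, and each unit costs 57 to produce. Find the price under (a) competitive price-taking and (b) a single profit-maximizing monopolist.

Competition: P = 57; Monopoly: P = 96

Under competition P = MC = 57, so Q = (135 − 57)/2.5 = 31.2.
Monopoly sets MR = MC: 135 − 5Q = 57 ⇒ Q = 15.6, P = 135 − 2.5·15.6 = 96.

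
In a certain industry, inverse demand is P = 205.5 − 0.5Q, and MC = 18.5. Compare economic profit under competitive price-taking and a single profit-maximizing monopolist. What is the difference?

Competitive firms price at marginal cost: P = 18.5, giving Q = 374.
Profit = (18.5 − 18.5)·374 = 0.
The monopolist equates marginal revenue to marginal cost: 205.5 − Q = 18.5, so Q = 187. From demand, P = 112.
Profit = (112 − 18.5)·187 = 17484.5.
Change in economic profit: 17484.5 − 0 = 17484.5.

π rises by 17484.5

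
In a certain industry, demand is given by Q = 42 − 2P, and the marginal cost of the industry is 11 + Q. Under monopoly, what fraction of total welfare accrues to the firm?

PS/TS = 0.8

Inverting demand: P = 21 − 0.5Q.
The monopolist equates marginal revenue to marginal cost: 21 − Q = 11 + Q, so Q = 5. From demand, P = 18.5.
CS = ½·(21 − 18.5)·5 = 6.25.
PS = P·Q − VC(Q) = 18.5·5 − (11·5 + ½·1·5²) = 25.
Share captured = PS/TS = 25/31.25 = 0.8.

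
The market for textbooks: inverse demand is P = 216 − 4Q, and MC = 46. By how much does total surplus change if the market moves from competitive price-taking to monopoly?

Competitive firms price at marginal cost: P = 46, giving Q = 42.5.
CS = ½·(216 − 46)·42.5 = 3612.5; PS = (46 − 46)·42.5 = 0; TS = 3612.5.
Monopoly sets MR = MC: 216 − 8Q = 46 ⇒ Q = 21.25, P = 216 − 4·21.25 = 131.
CS = ½·(216 − 131)·21.25 = 903.125; PS = (131 − 46)·21.25 = 1806.25; TS = 2709.375.
Change in total surplus: 2709.375 − 3612.5 = −903.125.

Total surplus falls by 903.125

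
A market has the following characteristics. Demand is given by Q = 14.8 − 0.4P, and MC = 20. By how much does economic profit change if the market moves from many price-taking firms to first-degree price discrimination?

Inverting demand: P = 37 − 2.5Q.
Competitive firms price at marginal cost: P = 20, giving Q = 6.8.
Profit = (20 − 20)·6.8 = 0.
A perfectly discriminating monopolist sells every unit with P(Q) ≥ MC(Q), so output equals the competitive quantity Q = 6.8. Each buyer pays their reservation price, so CS = 0 and the firm captures all surplus.
PS equals the full surplus area, 57.8. Profit = 57.8 = 57.8.
Change in economic profit: 57.8 − 0 = 57.8.

π rises by 57.8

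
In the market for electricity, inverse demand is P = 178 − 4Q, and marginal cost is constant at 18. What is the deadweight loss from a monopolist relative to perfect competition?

DWL = 800

Under competition P = MC = 18, so Q = (178 − 18)/4 = 40.
A monopolist chooses Q where MR = MC. MR = 178 − 8Q; setting this equal to 18 gives Q = 20 and P = 98.
DWL is the triangle between Q = 20 and Q = 40: ½·(40 − 20)·(98 − 18) = 800.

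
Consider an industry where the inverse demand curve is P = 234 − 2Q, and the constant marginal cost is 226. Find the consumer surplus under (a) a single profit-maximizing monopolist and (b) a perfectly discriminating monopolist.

Monopoly: CS = 4; Perfect PD: CS = 0

Monopoly sets MR = MC: 234 − 4Q = 226 ⇒ Q = 2, P = 234 − 2·2 = 230.
CS = ½·(234 − 230)·2 = 4.
With perfect price discrimination, output is the efficient level Q = 4 (where demand meets MC), but every buyer pays their willingness to pay: CS = 0 and PS = total surplus.
CS = 0.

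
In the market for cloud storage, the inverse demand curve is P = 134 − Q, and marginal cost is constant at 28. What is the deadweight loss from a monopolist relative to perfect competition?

DWL = 1404.5

Perfect competition: P = MC = 28, so 134 − Q = 28 and Q = 106.
Monopoly sets MR = MC: 134 − 2Q = 28 ⇒ Q = 53, P = 134 − 53 = 81.
DWL is the triangle between Q = 53 and Q = 106: ½·(106 − 53)·(81 − 28) = 1404.5.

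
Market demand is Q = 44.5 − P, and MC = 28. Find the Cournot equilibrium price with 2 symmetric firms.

P = 33.5

Inverting demand: P = 44.5 − Q.
With 2 symmetric Cournot firms, each firm's FOC gives 44.5 − 3q = 28, so q = 5.5, Q = 2·5.5 = 11, and P = 33.5.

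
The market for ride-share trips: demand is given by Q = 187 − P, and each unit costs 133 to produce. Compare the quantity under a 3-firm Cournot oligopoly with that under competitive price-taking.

Cournot: Q = 40.5; Competition: Q = 54

Inverting demand: P = 187 − Q.
In a 3-firm Cournot equilibrium, symmetry and the first-order condition give q = (187 − 133)/(4) = 13.5. So Q = 40.5 and P = 146.5.
Perfect competition: P = MC = 133, so 187 − Q = 133 and Q = 54.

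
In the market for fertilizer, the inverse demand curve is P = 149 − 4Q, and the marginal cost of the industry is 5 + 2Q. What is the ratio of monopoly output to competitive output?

Monopoly sets MR = MC: 149 − 8Q = 5 + 2Q ⇒ Q = 14.4, P = 149 − 4·14.4 = 91.4.
Under competition P = MC: 149 − 4Q = 5 + 2Q ⇒ Q = 24, P = 53.
Ratio Q_m/Q_c = 14.4/24 = 0.6.

Q_m/Q_c = 0.6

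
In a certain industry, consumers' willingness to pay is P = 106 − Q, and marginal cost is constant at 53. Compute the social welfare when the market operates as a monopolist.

A monopolist chooses Q where MR = MC. MR = 106 − 2Q; setting this equal to 53 gives Q = 26.5 and P = 79.5.
CS = ½·(106 − 79.5)·26.5 = 351.125; PS = (79.5 − 53)·26.5 = 702.25; TS = 1053.375.

TS = 1053.375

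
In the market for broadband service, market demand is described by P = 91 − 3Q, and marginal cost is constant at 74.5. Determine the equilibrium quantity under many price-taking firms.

Q = 5.5

Under competition P = MC = 74.5, so Q = (91 − 74.5)/3 = 5.5.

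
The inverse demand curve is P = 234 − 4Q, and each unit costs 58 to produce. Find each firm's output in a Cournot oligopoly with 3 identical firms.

q_i = 11

In a 3-firm Cournot equilibrium, symmetry and the first-order condition give q = (234 − 58)/(16) = 11. So Q = 33 and P = 102.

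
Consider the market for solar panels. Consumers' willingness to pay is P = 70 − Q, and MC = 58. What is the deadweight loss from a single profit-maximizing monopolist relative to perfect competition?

Perfect competition: P = MC = 58, so 70 − Q = 58 and Q = 12.
The monopolist equates marginal revenue to marginal cost: 70 − 2Q = 58, so Q = 6. From demand, P = 64.
DWL is the triangle between Q = 6 and Q = 12: ½·(12 − 6)·(64 − 58) = 18.

DWL = 18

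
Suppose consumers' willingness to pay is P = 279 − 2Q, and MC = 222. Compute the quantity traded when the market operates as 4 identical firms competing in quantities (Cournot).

Q = 22.8

In a 4-firm Cournot equilibrium, symmetry and the first-order condition give q = (279 − 222)/(10) = 5.7. So Q = 22.8 and P = 233.4.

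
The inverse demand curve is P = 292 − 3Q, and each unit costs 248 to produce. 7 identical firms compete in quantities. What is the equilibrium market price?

Cournot with 7 identical firms: the symmetric best-response condition is 292 − 24q = 248. Each firm produces q = 11/6, total output Q = 77/6, price P = 253.5.

P = 253.5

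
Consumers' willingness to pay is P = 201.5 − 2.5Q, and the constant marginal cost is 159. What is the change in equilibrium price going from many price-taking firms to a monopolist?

Under competition P = MC = 159, so Q = (201.5 − 159)/2.5 = 17.
Monopoly sets MR = MC: 201.5 − 5Q = 159 ⇒ Q = 8.5, P = 201.5 − 2.5·8.5 = 180.25.
Change in equilibrium price: 180.25 − 159 = 21.25.

Equilibrium price rises by 21.25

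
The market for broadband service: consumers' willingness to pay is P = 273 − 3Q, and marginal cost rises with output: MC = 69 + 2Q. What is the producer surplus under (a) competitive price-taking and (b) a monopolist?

Competition: PS = 1664.64; Monopoly: PS = 2601

Under competition P = MC: 273 − 3Q = 69 + 2Q ⇒ Q = 40.8, P = 150.6.
PS = P·Q − VC(Q) = 150.6·40.8 − (69·40.8 + ½·2·40.8²) = 1664.64.
A monopolist chooses Q where MR = MC. MR = 273 − 6Q; setting this equal to 69 + 2Q gives Q = 25.5 and P = 196.5.
PS = P·Q − VC(Q) = 196.5·25.5 − (69·25.5 + ½·2·25.5²) = 2601.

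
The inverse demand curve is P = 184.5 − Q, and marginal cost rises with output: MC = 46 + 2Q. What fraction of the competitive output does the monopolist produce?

The monopolist equates marginal revenue to marginal cost: 184.5 − 2Q = 46 + 2Q, so Q = 34.625. From demand, P = 149.875.
Under competition P = MC: 184.5 − Q = 46 + 2Q ⇒ Q = 277/6, P = 415/3.
Ratio Q_m/Q_c = 34.625/(277/6) = 0.75.

Q_m/Q_c = 0.75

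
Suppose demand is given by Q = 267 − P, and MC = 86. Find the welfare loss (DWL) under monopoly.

DWL = 4095.125

Inverting demand: P = 267 − Q.
Perfect competition: P = MC = 86, so 267 − Q = 86 and Q = 181.
The monopolist equates marginal revenue to marginal cost: 267 − 2Q = 86, so Q = 90.5. From demand, P = 176.5.
DWL is the triangle between Q = 90.5 and Q = 181: ½·(181 − 90.5)·(176.5 − 86) = 4095.125.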